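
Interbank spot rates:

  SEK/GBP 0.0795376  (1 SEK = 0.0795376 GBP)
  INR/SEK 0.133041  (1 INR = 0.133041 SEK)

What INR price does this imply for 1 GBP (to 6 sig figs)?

1 GBP ÷ 0.0795376 = 12.5727 SEK
12.5727 SEK ÷ 0.133041 = 94.5022 INR

GBP/INR = 94.5022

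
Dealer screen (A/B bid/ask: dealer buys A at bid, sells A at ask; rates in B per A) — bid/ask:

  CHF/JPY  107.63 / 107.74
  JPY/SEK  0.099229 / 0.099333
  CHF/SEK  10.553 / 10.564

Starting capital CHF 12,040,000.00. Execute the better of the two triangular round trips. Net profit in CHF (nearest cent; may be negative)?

Best loop CHF → JPY → SEK → CHF:
CHF 12,040,000.00 × 107.63 (sell CHF at bid) = JPY 1,295,865,200
JPY 1,295,865,200 × 0.099229 (sell JPY at bid) = SEK 128,587,407.93
SEK 128,587,407.93 ÷ 10.564 (buy CHF at ask) = CHF 12,172,227.18

Net profit: CHF 132,227.18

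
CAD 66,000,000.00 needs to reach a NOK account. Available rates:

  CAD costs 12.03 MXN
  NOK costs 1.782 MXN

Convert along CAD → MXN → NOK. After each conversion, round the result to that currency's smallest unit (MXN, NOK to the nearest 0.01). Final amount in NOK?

NOK 445,555,555.56

CAD 66,000,000.00 × 12.03 = MXN 793,980,000.00
MXN 793,980,000.00 ÷ 1.782 = NOK 445,555,555.56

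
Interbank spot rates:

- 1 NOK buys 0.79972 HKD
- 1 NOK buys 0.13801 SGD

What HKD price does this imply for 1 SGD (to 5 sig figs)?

SGD/HKD = 5.7947

1 SGD ÷ 0.13801 = 7.24585 NOK
7.24585 NOK × 0.79972 = 5.79465 HKD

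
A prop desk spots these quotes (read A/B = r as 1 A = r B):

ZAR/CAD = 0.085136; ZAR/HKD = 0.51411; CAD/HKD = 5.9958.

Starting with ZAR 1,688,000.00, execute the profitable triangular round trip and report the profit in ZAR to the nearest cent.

Profitable loop is ZAR → HKD → CAD → ZAR:
ZAR 1,688,000.00 × 0.51411 = HKD 867,817.68
HKD 867,817.68 ÷ 5.9958 = CAD 144,737.60
CAD 144,737.60 ÷ 0.085136 = ZAR 1,700,075.13
Profit = ZAR 1,700,075.13 − ZAR 1,688,000.00

Profit: ZAR 12,075.13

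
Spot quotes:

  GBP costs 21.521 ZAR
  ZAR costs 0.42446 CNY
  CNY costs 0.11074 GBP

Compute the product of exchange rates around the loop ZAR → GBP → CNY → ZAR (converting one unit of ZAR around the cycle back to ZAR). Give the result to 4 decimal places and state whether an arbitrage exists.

0.9885 (arbitrage exists)

Around ZAR → GBP → CNY → ZAR: 1 ÷ 21.521 ÷ 0.11074 ÷ 0.42446 = 0.988545
Product < 1; profitable direction is ZAR → CNY → GBP → ZAR.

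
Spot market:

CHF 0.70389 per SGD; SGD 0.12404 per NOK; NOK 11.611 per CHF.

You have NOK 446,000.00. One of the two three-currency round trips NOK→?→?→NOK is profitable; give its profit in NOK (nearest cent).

Profitable loop is NOK → SGD → CHF → NOK:
NOK 446,000.00 × 0.12404 = SGD 55,321.84
SGD 55,321.84 × 0.70389 = CHF 38,940.49
CHF 38,940.49 × 11.611 = NOK 452,138.03
Profit = NOK 452,138.03 − NOK 446,000.00

Profit: NOK 6,138.03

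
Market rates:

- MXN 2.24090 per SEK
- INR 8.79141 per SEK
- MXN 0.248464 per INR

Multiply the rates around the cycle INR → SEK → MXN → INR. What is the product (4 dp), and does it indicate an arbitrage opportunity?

1.0259 (arbitrage exists)

Around INR → SEK → MXN → INR: 1 ÷ 8.79141 × 2.24090 ÷ 0.248464 = 1.025889
Product > 1; profitable direction is INR → SEK → MXN → INR.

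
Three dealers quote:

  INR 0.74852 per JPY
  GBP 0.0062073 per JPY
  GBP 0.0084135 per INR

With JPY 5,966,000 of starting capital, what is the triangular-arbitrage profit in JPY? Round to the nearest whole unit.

Profitable loop is JPY → INR → GBP → JPY:
JPY 5,966,000 × 0.74852 = INR 4,465,670.32
INR 4,465,670.32 × 0.0084135 = GBP 37,571.92
GBP 37,571.92 ÷ 0.0062073 = JPY 6,052,860
Profit = JPY 6,052,860 − JPY 5,966,000

Profit: JPY 86,860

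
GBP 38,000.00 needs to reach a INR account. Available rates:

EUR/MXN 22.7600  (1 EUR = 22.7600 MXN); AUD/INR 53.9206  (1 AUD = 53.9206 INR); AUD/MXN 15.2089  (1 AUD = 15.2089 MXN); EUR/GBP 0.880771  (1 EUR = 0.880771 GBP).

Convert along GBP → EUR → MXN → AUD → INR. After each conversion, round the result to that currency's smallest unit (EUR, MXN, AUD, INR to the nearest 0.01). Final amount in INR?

GBP 38,000.00 ÷ 0.880771 = EUR 43,144.02
EUR 43,144.02 × 22.7600 = MXN 981,957.90
MXN 981,957.90 ÷ 15.2089 = AUD 64,564.69
AUD 64,564.69 × 53.9206 = INR 3,481,366.82

INR 3,481,366.82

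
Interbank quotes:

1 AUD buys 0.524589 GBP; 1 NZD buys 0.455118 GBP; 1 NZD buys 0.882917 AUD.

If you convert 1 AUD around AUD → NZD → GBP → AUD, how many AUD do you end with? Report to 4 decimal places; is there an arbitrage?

0.9826 (arbitrage exists)

Around AUD → NZD → GBP → AUD: 1 ÷ 0.882917 × 0.455118 ÷ 0.524589 = 0.982619
Product < 1; profitable direction is AUD → GBP → NZD → AUD.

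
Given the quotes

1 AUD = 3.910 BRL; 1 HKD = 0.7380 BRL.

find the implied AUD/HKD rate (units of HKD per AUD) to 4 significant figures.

1 AUD × 3.910 = 3.91 BRL
3.91 BRL ÷ 0.7380 = 5.2981 HKD

AUD/HKD = 5.298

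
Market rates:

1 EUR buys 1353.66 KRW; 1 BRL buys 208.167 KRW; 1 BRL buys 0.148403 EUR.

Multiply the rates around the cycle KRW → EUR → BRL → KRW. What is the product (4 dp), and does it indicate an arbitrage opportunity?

1.0362 (arbitrage exists)

Around KRW → EUR → BRL → KRW: 1 ÷ 1353.66 ÷ 0.148403 × 208.167 = 1.036238
Product > 1; profitable direction is KRW → EUR → BRL → KRW.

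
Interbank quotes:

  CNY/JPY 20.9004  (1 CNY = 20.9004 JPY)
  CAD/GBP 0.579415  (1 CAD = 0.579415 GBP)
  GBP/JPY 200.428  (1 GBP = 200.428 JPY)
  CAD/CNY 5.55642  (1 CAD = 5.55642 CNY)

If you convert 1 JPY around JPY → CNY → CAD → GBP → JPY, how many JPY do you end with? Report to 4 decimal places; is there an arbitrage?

Around JPY → CNY → CAD → GBP → JPY: 1 ÷ 20.9004 ÷ 5.55642 × 0.579415 × 200.428 = 0.999996
Product ≈ 1 (deviation 0.000%, within rounding noise).

1.0000 (no arbitrage)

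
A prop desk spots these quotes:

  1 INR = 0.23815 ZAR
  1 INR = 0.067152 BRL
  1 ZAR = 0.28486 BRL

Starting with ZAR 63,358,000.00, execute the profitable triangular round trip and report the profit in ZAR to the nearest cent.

Profit: ZAR 648,571.29

Profitable loop is ZAR → BRL → INR → ZAR:
ZAR 63,358,000.00 × 0.28486 = BRL 18,048,159.88
BRL 18,048,159.88 ÷ 0.067152 = INR 268,765,783.30
INR 268,765,783.30 × 0.23815 = ZAR 64,006,571.29
Profit = ZAR 64,006,571.29 − ZAR 63,358,000.00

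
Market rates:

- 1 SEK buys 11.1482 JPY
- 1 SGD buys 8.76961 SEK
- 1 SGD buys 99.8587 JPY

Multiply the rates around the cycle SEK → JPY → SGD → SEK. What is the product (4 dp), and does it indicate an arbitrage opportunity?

Around SEK → JPY → SGD → SEK: 1 × 11.1482 ÷ 99.8587 × 8.76961 = 0.979037
Product < 1; profitable direction is SEK → SGD → JPY → SEK.

0.9790 (arbitrage exists)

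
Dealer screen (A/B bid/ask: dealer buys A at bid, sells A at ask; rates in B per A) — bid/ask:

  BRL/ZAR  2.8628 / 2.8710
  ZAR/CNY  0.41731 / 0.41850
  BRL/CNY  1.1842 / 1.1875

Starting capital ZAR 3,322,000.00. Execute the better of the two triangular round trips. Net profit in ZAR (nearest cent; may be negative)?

Net profit: ZAR 20,072.06

Best loop ZAR → CNY → BRL → ZAR:
ZAR 3,322,000.00 × 0.41731 (sell ZAR at bid) = CNY 1,386,303.82
CNY 1,386,303.82 ÷ 1.1875 (buy BRL at ask) = BRL 1,167,413.74
BRL 1,167,413.74 × 2.8628 (sell BRL at bid) = ZAR 3,342,072.06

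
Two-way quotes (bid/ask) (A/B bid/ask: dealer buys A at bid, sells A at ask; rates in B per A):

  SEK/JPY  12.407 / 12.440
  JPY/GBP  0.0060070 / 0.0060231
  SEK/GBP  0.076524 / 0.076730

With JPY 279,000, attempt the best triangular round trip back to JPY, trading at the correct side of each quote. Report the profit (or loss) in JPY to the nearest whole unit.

Best loop JPY → SEK → GBP → JPY:
JPY 279,000 ÷ 12.440 (buy SEK at ask) = SEK 22,427.65
SEK 22,427.65 × 0.076524 (sell SEK at bid) = GBP 1,716.25
GBP 1,716.25 ÷ 0.0060231 (buy JPY at ask) = JPY 284,945

Net profit: JPY 5,945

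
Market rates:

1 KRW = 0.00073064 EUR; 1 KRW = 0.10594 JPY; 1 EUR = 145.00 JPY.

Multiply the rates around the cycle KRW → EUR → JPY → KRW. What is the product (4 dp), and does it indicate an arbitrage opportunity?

1.0000 (no arbitrage)

Around KRW → EUR → JPY → KRW: 1 × 0.00073064 × 145.00 ÷ 0.10594 = 1.000026
Product ≈ 1 (deviation 0.003%, within rounding noise).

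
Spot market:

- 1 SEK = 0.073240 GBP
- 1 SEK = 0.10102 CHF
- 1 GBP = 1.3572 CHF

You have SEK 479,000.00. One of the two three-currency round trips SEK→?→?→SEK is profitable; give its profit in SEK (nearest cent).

Profitable loop is SEK → CHF → GBP → SEK:
SEK 479,000.00 × 0.10102 = CHF 48,388.58
CHF 48,388.58 ÷ 1.3572 = GBP 35,653.24
GBP 35,653.24 ÷ 0.073240 = SEK 486,800.14
Profit = SEK 486,800.14 − SEK 479,000.00

Profit: SEK 7,800.14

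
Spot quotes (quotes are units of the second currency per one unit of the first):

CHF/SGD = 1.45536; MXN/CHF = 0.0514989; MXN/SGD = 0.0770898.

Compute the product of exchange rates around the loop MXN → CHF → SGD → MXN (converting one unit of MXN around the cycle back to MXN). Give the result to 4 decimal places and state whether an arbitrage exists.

0.9722 (arbitrage exists)

Around MXN → CHF → SGD → MXN: 1 × 0.0514989 × 1.45536 ÷ 0.0770898 = 0.972235
Product < 1; profitable direction is MXN → SGD → CHF → MXN.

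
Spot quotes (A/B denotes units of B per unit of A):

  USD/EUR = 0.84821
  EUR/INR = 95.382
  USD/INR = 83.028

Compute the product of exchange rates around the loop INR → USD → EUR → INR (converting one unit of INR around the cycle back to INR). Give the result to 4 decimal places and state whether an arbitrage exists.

0.9744 (arbitrage exists)

Around INR → USD → EUR → INR: 1 ÷ 83.028 × 0.84821 × 95.382 = 0.974418
Product < 1; profitable direction is INR → EUR → USD → INR.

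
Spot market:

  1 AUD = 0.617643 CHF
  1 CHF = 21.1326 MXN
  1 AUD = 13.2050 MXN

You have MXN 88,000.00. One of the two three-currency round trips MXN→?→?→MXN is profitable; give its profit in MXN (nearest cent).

Profit: MXN 1,028.82

Profitable loop is MXN → CHF → AUD → MXN:
MXN 88,000.00 ÷ 21.1326 = CHF 4,164.18
CHF 4,164.18 ÷ 0.617643 = AUD 6,742.05
AUD 6,742.05 × 13.2050 = MXN 89,028.82
Profit = MXN 89,028.82 − MXN 88,000.00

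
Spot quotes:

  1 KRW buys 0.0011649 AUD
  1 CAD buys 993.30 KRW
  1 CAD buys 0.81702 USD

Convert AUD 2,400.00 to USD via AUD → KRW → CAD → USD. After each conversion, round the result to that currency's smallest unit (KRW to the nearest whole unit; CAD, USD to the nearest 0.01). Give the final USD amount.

AUD 2,400.00 ÷ 0.0011649 = KRW 2,060,263
KRW 2,060,263 ÷ 993.30 = CAD 2,074.16
CAD 2,074.16 × 0.81702 = USD 1,694.63

USD 1,694.63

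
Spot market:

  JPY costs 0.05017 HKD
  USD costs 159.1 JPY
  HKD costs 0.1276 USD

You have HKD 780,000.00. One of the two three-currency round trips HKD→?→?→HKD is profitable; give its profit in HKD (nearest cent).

Profit: HKD 14,437.17

Profitable loop is HKD → USD → JPY → HKD:
HKD 780,000.00 × 0.1276 = USD 99,528.00
USD 99,528.00 × 159.1 = JPY 15,834,905
JPY 15,834,905 × 0.05017 = HKD 794,437.17
Profit = HKD 794,437.17 − HKD 780,000.00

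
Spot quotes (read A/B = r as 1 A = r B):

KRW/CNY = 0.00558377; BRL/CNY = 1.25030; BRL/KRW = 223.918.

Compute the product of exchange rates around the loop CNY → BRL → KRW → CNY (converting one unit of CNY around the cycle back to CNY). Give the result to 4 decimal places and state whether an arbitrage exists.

1.0000 (no arbitrage)

Around CNY → BRL → KRW → CNY: 1 ÷ 1.25030 × 223.918 × 0.00558377 = 1.000005
Product ≈ 1 (deviation 0.001%, within rounding noise).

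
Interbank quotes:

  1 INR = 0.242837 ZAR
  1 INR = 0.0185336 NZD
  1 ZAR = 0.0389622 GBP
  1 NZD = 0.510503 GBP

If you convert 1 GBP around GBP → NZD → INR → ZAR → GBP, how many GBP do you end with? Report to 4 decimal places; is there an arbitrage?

1.0000 (no arbitrage)

Around GBP → NZD → INR → ZAR → GBP: 1 ÷ 0.510503 ÷ 0.0185336 × 0.242837 × 0.0389622 = 1.000001
Product ≈ 1 (deviation 0.000%, within rounding noise).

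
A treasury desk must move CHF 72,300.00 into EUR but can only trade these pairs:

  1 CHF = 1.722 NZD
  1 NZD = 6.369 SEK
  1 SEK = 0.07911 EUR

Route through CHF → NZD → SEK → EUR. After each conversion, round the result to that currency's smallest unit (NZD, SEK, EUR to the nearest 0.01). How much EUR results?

CHF 72,300.00 × 1.722 = NZD 124,500.60
NZD 124,500.60 × 6.369 = SEK 792,944.32
SEK 792,944.32 × 0.07911 = EUR 62,729.83

EUR 62,729.83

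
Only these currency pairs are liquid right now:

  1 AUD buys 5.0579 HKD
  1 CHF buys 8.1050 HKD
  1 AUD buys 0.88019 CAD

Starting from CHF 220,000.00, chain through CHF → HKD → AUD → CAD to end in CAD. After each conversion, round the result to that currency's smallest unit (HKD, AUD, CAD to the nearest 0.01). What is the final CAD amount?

CAD 310,300.08

CHF 220,000.00 × 8.1050 = HKD 1,783,100.00
HKD 1,783,100.00 ÷ 5.0579 = AUD 352,537.61
AUD 352,537.61 × 0.88019 = CAD 310,300.08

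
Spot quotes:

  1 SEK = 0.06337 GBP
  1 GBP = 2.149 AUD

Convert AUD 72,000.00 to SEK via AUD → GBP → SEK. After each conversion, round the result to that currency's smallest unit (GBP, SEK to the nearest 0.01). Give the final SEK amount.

AUD 72,000.00 ÷ 2.149 = GBP 33,503.96
GBP 33,503.96 ÷ 0.06337 = SEK 528,703.80

SEK 528,703.80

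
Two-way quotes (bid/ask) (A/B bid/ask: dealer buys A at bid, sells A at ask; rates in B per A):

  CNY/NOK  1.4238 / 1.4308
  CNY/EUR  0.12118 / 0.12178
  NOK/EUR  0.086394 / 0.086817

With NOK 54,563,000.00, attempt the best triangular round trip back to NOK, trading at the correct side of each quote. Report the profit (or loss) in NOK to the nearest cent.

Best loop NOK → EUR → CNY → NOK:
NOK 54,563,000.00 × 0.086394 (sell NOK at bid) = EUR 4,713,915.82
EUR 4,713,915.82 ÷ 0.12178 (buy CNY at ask) = CNY 38,708,456.41
CNY 38,708,456.41 × 1.4238 (sell CNY at bid) = NOK 55,113,100.24

Net profit: NOK 550,100.24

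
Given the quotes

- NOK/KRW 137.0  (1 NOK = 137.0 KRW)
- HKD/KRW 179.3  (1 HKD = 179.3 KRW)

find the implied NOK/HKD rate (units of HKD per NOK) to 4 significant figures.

1 NOK × 137.0 = 137 KRW
137 KRW ÷ 179.3 = 0.764083 HKD

NOK/HKD = 0.7641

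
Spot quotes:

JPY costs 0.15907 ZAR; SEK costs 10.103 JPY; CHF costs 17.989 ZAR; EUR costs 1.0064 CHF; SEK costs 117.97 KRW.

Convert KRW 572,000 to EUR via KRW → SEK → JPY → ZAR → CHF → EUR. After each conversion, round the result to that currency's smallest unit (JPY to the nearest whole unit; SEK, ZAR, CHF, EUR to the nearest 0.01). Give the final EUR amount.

KRW 572,000 ÷ 117.97 = SEK 4,848.69
SEK 4,848.69 × 10.103 = JPY 48,986
JPY 48,986 × 0.15907 = ZAR 7,792.20
ZAR 7,792.20 ÷ 17.989 = CHF 433.16
CHF 433.16 ÷ 1.0064 = EUR 430.41

EUR 430.41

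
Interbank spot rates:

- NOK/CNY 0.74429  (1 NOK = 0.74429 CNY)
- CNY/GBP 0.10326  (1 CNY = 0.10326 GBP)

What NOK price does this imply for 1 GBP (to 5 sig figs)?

GBP/NOK = 13.011

1 GBP ÷ 0.10326 = 9.68429 CNY
9.68429 CNY ÷ 0.74429 = 13.0114 NOK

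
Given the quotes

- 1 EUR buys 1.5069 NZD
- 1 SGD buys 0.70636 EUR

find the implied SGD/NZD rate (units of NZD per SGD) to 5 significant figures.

1 SGD × 0.70636 = 0.70636 EUR
0.70636 EUR × 1.5069 = 1.06441 NZD

SGD/NZD = 1.0644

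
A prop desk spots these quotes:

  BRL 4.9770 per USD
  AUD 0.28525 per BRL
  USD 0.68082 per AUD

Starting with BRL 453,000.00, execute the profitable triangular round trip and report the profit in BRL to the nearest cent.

Profitable loop is BRL → USD → AUD → BRL:
BRL 453,000.00 ÷ 4.9770 = USD 91,018.69
USD 91,018.69 ÷ 0.68082 = AUD 133,689.79
AUD 133,689.79 ÷ 0.28525 = BRL 468,675.88
Profit = BRL 468,675.88 − BRL 453,000.00

Profit: BRL 15,675.88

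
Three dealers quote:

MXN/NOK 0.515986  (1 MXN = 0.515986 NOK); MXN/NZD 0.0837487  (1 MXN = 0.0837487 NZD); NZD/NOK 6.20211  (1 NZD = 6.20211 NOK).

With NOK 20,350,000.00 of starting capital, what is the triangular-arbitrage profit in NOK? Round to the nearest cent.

Profitable loop is NOK → MXN → NZD → NOK:
NOK 20,350,000.00 ÷ 0.515986 = MXN 39,439,054.55
MXN 39,439,054.55 × 0.0837487 = NZD 3,302,969.55
NZD 3,302,969.55 × 6.20211 = NOK 20,485,380.46
Profit = NOK 20,485,380.46 − NOK 20,350,000.00

Profit: NOK 135,380.46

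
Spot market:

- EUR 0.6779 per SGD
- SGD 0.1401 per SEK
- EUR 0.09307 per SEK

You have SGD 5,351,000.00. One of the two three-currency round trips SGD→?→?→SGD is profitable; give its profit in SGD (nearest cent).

Profitable loop is SGD → EUR → SEK → SGD:
SGD 5,351,000.00 × 0.6779 = EUR 3,627,442.90
EUR 3,627,442.90 ÷ 0.09307 = SEK 38,975,426.02
SEK 38,975,426.02 × 0.1401 = SGD 5,460,457.19
Profit = SGD 5,460,457.19 − SGD 5,351,000.00

Profit: SGD 109,457.19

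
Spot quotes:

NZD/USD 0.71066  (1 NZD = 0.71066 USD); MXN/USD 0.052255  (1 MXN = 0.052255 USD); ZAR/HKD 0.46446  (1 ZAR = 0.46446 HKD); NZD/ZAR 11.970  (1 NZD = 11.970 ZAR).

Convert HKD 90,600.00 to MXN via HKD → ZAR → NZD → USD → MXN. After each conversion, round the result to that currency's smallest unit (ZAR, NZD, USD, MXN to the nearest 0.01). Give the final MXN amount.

HKD 90,600.00 ÷ 0.46446 = ZAR 195,065.24
ZAR 195,065.24 ÷ 11.970 = NZD 16,296.18
NZD 16,296.18 × 0.71066 = USD 11,581.04
USD 11,581.04 ÷ 0.052255 = MXN 221,625.49

MXN 221,625.49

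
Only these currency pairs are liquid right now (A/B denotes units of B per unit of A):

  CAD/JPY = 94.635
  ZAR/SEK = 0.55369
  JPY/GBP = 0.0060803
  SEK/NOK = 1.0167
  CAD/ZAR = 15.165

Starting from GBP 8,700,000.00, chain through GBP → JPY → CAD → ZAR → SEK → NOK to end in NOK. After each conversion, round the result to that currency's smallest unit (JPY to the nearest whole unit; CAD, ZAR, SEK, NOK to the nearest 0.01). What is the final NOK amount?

NOK 129,075,666.56

GBP 8,700,000.00 ÷ 0.0060803 = JPY 1,430,850,451
JPY 1,430,850,451 ÷ 94.635 = CAD 15,119,675.08
CAD 15,119,675.08 × 15.165 = ZAR 229,289,872.59
ZAR 229,289,872.59 × 0.55369 = SEK 126,955,509.55
SEK 126,955,509.55 × 1.0167 = NOK 129,075,666.56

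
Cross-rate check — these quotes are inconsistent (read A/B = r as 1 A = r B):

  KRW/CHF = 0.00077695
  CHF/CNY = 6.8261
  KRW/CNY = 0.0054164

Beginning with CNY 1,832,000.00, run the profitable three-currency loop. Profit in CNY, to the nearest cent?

Profit: CNY 38,985.76

Profitable loop is CNY → CHF → KRW → CNY:
CNY 1,832,000.00 ÷ 6.8261 = CHF 268,381.65
CHF 268,381.65 ÷ 0.00077695 = KRW 345,429,761
KRW 345,429,761 × 0.0054164 = CNY 1,870,985.76
Profit = CNY 1,870,985.76 − CNY 1,832,000.00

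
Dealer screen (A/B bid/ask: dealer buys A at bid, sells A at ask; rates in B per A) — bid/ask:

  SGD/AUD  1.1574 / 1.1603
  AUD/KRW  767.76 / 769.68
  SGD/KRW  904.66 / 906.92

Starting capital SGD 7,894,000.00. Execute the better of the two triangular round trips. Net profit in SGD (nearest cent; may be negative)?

Best loop SGD → KRW → AUD → SGD:
SGD 7,894,000.00 × 904.66 (sell SGD at bid) = KRW 7,141,386,040
KRW 7,141,386,040 ÷ 769.68 (buy AUD at ask) = AUD 9,278,383.28
AUD 9,278,383.28 ÷ 1.1603 (buy SGD at ask) = SGD 7,996,538.20

Net profit: SGD 102,538.20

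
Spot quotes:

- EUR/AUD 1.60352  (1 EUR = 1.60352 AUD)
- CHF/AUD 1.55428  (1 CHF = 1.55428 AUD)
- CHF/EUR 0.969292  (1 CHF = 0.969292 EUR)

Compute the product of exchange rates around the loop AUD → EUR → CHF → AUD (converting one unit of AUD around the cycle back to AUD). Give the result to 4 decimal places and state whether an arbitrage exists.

Around AUD → EUR → CHF → AUD: 1 ÷ 1.60352 ÷ 0.969292 × 1.55428 = 1.000001
Product ≈ 1 (deviation 0.000%, within rounding noise).

1.0000 (no arbitrage)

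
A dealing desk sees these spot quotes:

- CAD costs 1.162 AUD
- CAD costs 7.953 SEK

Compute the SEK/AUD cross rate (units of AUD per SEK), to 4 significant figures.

1 SEK ÷ 7.953 = 0.125739 CAD
0.125739 CAD × 1.162 = 0.146108 AUD

SEK/AUD = 0.1461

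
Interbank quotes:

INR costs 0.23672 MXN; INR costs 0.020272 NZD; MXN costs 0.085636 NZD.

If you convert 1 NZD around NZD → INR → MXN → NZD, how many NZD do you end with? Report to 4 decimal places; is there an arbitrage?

1.0000 (no arbitrage)

Around NZD → INR → MXN → NZD: 1 ÷ 0.020272 × 0.23672 × 0.085636 = 0.999988
Product ≈ 1 (deviation 0.001%, within rounding noise).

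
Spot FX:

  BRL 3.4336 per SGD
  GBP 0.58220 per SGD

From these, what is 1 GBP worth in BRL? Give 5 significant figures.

GBP/BRL = 5.8976

1 GBP ÷ 0.58220 = 1.71762 SGD
1.71762 SGD × 3.4336 = 5.89763 BRL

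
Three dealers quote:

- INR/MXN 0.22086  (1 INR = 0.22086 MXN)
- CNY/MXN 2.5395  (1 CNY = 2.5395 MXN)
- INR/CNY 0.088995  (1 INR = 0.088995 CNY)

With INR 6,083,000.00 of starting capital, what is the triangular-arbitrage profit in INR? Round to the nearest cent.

Profit: INR 141,644.79

Profitable loop is INR → CNY → MXN → INR:
INR 6,083,000.00 × 0.088995 = CNY 541,356.59
CNY 541,356.59 × 2.5395 = MXN 1,374,775.05
MXN 1,374,775.05 ÷ 0.22086 = INR 6,224,644.79
Profit = INR 6,224,644.79 − INR 6,083,000.00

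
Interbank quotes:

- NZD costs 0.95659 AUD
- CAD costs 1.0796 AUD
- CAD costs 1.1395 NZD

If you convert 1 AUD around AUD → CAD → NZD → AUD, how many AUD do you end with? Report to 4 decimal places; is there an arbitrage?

1.0097 (arbitrage exists)

Around AUD → CAD → NZD → AUD: 1 ÷ 1.0796 × 1.1395 × 0.95659 = 1.009665
Product > 1; profitable direction is AUD → CAD → NZD → AUD.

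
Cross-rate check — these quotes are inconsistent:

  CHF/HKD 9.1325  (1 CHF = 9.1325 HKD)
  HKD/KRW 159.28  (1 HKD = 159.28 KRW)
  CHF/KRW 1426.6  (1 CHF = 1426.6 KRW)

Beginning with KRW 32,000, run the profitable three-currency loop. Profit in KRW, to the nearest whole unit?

Profitable loop is KRW → CHF → HKD → KRW:
KRW 32,000 ÷ 1426.6 = CHF 22.43
CHF 22.43 × 9.1325 = HKD 204.85
HKD 204.85 × 159.28 = KRW 32,629
Profit = KRW 32,629 − KRW 32,000

Profit: KRW 629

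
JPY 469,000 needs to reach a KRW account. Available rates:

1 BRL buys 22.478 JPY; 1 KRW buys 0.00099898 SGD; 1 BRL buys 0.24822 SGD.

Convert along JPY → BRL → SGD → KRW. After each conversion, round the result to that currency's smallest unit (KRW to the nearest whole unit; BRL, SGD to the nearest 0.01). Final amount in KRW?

JPY 469,000 ÷ 22.478 = BRL 20,864.85
BRL 20,864.85 × 0.24822 = SGD 5,179.07
SGD 5,179.07 ÷ 0.00099898 = KRW 5,184,358

KRW 5,184,358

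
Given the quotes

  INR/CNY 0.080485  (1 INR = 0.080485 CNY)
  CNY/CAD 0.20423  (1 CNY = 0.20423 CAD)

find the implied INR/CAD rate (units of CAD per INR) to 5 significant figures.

INR/CAD = 0.016437

1 INR × 0.080485 = 0.080485 CNY
0.080485 CNY × 0.20423 = 0.0164375 CAD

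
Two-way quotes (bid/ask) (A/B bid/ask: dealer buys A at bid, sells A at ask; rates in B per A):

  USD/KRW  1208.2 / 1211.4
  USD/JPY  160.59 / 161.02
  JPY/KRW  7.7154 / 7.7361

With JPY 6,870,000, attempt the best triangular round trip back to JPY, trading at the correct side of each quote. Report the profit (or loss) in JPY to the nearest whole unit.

Net profit: JPY 156,614

Best loop JPY → KRW → USD → JPY:
JPY 6,870,000 × 7.7154 (sell JPY at bid) = KRW 53,004,798
KRW 53,004,798 ÷ 1211.4 (buy USD at ask) = USD 43,754.99
USD 43,754.99 × 160.59 (sell USD at bid) = JPY 7,026,614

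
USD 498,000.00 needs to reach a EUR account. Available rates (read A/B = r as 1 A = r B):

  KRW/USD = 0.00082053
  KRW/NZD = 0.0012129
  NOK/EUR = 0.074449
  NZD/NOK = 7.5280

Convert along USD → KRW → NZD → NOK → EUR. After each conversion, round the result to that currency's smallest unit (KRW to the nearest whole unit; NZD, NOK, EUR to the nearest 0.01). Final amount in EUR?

USD 498,000.00 ÷ 0.00082053 = KRW 606,924,793
KRW 606,924,793 × 0.0012129 = NZD 736,139.08
NZD 736,139.08 × 7.5280 = NOK 5,541,654.99
NOK 5,541,654.99 × 0.074449 = EUR 412,570.67

EUR 412,570.67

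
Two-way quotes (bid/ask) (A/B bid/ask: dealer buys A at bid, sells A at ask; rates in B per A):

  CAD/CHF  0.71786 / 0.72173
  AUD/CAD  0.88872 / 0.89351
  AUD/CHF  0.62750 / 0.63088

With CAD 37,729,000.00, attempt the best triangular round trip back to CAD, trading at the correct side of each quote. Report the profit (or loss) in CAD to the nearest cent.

Net profit: CAD 424,399.77

Best loop CAD → CHF → AUD → CAD:
CAD 37,729,000.00 × 0.71786 (sell CAD at bid) = CHF 27,084,139.94
CHF 27,084,139.94 ÷ 0.63088 (buy AUD at ask) = AUD 42,930,731.58
AUD 42,930,731.58 × 0.88872 (sell AUD at bid) = CAD 38,153,399.77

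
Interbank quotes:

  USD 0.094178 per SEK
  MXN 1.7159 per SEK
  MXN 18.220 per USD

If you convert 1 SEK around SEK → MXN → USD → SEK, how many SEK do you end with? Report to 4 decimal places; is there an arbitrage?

1.0000 (no arbitrage)

Around SEK → MXN → USD → SEK: 1 × 1.7159 ÷ 18.220 ÷ 0.094178 = 0.999987
Product ≈ 1 (deviation 0.001%, within rounding noise).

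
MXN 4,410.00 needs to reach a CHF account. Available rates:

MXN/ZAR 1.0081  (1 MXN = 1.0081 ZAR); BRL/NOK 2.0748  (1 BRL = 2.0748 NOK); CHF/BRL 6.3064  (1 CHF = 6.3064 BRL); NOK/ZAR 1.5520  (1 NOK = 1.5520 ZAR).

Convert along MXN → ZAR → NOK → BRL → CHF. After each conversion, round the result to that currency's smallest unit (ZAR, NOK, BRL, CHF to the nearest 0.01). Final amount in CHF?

MXN 4,410.00 × 1.0081 = ZAR 4,445.72
ZAR 4,445.72 ÷ 1.5520 = NOK 2,864.51
NOK 2,864.51 ÷ 2.0748 = BRL 1,380.62
BRL 1,380.62 ÷ 6.3064 = CHF 218.92

CHF 218.92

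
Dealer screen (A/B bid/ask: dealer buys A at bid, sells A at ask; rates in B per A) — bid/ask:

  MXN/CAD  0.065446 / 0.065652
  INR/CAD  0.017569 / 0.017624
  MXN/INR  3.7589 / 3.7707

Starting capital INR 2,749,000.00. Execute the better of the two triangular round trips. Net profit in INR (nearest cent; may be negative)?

Net profit: INR 16,251.23

Best loop INR → CAD → MXN → INR:
INR 2,749,000.00 × 0.017569 (sell INR at bid) = CAD 48,297.18
CAD 48,297.18 ÷ 0.065652 (buy MXN at ask) = MXN 735,654.37
MXN 735,654.37 × 3.7589 (sell MXN at bid) = INR 2,765,251.23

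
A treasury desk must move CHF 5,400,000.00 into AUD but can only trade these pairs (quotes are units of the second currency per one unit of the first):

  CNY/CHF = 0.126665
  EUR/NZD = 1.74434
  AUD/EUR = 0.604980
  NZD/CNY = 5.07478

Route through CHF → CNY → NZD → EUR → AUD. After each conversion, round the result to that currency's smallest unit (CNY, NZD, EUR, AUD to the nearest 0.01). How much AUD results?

AUD 7,960,635.81

CHF 5,400,000.00 ÷ 0.126665 = CNY 42,632,139.90
CNY 42,632,139.90 ÷ 5.07478 = NZD 8,400,785.83
NZD 8,400,785.83 ÷ 1.74434 = EUR 4,816,025.45
EUR 4,816,025.45 ÷ 0.604980 = AUD 7,960,635.81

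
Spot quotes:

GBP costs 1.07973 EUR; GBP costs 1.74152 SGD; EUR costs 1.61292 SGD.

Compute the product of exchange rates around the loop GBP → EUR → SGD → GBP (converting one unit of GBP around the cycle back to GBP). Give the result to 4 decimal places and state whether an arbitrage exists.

Around GBP → EUR → SGD → GBP: 1 × 1.07973 × 1.61292 ÷ 1.74152 = 0.999999
Product ≈ 1 (deviation 0.000%, within rounding noise).

1.0000 (no arbitrage)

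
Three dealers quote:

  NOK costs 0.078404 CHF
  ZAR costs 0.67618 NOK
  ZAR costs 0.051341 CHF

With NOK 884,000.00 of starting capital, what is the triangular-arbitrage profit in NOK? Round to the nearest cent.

Profit: NOK 28,827.01

Profitable loop is NOK → CHF → ZAR → NOK:
NOK 884,000.00 × 0.078404 = CHF 69,309.14
CHF 69,309.14 ÷ 0.051341 = ZAR 1,349,976.35
ZAR 1,349,976.35 × 0.67618 = NOK 912,827.01
Profit = NOK 912,827.01 − NOK 884,000.00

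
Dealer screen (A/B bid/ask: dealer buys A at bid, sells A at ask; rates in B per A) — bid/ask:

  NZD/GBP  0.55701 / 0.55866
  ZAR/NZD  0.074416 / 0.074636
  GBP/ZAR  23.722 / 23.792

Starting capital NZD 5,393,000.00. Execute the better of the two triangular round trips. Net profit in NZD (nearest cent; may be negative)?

Net profit: NZD 43,301.51

Best loop NZD → ZAR → GBP → NZD:
NZD 5,393,000.00 ÷ 0.074636 (buy ZAR at ask) = ZAR 72,257,355.70
ZAR 72,257,355.70 ÷ 23.792 (buy GBP at ask) = GBP 3,037,044.20
GBP 3,037,044.20 ÷ 0.55866 (buy NZD at ask) = NZD 5,436,301.51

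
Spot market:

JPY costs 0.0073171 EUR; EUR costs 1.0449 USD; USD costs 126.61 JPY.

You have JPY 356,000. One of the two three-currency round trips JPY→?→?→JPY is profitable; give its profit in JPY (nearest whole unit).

Profit: JPY 11,763

Profitable loop is JPY → USD → EUR → JPY:
JPY 356,000 ÷ 126.61 = USD 2,811.78
USD 2,811.78 ÷ 1.0449 = EUR 2,690.96
EUR 2,690.96 ÷ 0.0073171 = JPY 367,763
Profit = JPY 367,763 − JPY 356,000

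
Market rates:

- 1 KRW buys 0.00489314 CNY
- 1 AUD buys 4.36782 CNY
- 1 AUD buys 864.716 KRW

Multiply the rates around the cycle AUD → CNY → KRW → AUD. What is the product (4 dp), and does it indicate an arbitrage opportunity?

1.0323 (arbitrage exists)

Around AUD → CNY → KRW → AUD: 1 × 4.36782 ÷ 0.00489314 ÷ 864.716 = 1.032294
Product > 1; profitable direction is AUD → CNY → KRW → AUD.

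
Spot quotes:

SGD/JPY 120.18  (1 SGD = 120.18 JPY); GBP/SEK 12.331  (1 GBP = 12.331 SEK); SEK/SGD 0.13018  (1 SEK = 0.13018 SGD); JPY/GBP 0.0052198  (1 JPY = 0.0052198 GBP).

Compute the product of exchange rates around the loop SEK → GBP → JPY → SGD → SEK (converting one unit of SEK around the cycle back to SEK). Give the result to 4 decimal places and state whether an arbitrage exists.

Around SEK → GBP → JPY → SGD → SEK: 1 ÷ 12.331 ÷ 0.0052198 ÷ 120.18 ÷ 0.13018 = 0.993051
Product < 1; profitable direction is SEK → SGD → JPY → GBP → SEK.

0.9931 (arbitrage exists)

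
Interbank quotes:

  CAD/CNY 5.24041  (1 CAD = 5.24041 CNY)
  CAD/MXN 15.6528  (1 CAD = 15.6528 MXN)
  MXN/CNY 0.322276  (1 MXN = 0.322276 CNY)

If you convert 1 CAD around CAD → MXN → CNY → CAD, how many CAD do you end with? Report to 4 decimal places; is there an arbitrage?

Around CAD → MXN → CNY → CAD: 1 × 15.6528 × 0.322276 ÷ 5.24041 = 0.962620
Product < 1; profitable direction is CAD → CNY → MXN → CAD.

0.9626 (arbitrage exists)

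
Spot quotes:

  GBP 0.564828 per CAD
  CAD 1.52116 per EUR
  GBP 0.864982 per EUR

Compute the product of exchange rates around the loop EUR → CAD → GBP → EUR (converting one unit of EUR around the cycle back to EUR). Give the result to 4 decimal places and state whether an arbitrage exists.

0.9933 (arbitrage exists)

Around EUR → CAD → GBP → EUR: 1 × 1.52116 × 0.564828 ÷ 0.864982 = 0.993308
Product < 1; profitable direction is EUR → GBP → CAD → EUR.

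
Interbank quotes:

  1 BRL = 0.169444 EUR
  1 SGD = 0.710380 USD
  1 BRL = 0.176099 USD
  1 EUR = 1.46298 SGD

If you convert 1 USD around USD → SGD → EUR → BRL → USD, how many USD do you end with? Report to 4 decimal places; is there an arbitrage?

Around USD → SGD → EUR → BRL → USD: 1 ÷ 0.710380 ÷ 1.46298 ÷ 0.169444 × 0.176099 = 1.000004
Product ≈ 1 (deviation 0.000%, within rounding noise).

1.0000 (no arbitrage)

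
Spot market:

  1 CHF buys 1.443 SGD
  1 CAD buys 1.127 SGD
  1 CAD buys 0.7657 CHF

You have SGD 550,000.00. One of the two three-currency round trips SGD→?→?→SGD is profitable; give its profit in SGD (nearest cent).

Profit: SGD 10,998.41

Profitable loop is SGD → CHF → CAD → SGD:
SGD 550,000.00 ÷ 1.443 = CHF 381,150.38
CHF 381,150.38 ÷ 0.7657 = CAD 497,780.31
CAD 497,780.31 × 1.127 = SGD 560,998.41
Profit = SGD 560,998.41 − SGD 550,000.00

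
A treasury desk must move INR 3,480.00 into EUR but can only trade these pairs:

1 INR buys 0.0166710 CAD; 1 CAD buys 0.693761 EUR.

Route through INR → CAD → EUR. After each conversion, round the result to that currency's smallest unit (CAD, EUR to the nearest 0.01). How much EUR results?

INR 3,480.00 × 0.0166710 = CAD 58.02
CAD 58.02 × 0.693761 = EUR 40.25

EUR 40.25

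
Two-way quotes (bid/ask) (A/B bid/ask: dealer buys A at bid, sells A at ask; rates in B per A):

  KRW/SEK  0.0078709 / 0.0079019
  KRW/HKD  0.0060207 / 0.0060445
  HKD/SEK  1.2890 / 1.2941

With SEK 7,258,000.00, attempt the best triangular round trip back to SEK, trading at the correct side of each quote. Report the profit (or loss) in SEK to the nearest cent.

Best loop SEK → HKD → KRW → SEK:
SEK 7,258,000.00 ÷ 1.2941 (buy HKD at ask) = HKD 5,608,531.03
HKD 5,608,531.03 ÷ 0.0060445 (buy KRW at ask) = KRW 927,873,443
KRW 927,873,443 × 0.0078709 (sell KRW at bid) = SEK 7,303,199.08

Net profit: SEK 45,199.08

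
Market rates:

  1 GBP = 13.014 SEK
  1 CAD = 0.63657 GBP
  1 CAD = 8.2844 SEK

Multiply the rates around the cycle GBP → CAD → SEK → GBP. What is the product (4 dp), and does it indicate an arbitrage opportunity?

Around GBP → CAD → SEK → GBP: 1 ÷ 0.63657 × 8.2844 ÷ 13.014 = 1.000009
Product ≈ 1 (deviation 0.001%, within rounding noise).

1.0000 (no arbitrage)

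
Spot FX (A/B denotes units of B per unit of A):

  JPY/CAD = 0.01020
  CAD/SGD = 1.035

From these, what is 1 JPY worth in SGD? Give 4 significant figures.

JPY/SGD = 0.01056

1 JPY × 0.01020 = 0.0102 CAD
0.0102 CAD × 1.035 = 0.010557 SGD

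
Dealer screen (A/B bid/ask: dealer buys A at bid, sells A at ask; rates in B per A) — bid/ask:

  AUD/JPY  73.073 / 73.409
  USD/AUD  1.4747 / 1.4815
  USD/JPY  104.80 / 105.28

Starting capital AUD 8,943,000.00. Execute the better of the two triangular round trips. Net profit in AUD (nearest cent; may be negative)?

Net profit: AUD 210,727.35

Best loop AUD → JPY → USD → AUD:
AUD 8,943,000.00 × 73.073 (sell AUD at bid) = JPY 653,491,839
JPY 653,491,839 ÷ 105.28 (buy USD at ask) = USD 6,207,179.32
USD 6,207,179.32 × 1.4747 (sell USD at bid) = AUD 9,153,727.35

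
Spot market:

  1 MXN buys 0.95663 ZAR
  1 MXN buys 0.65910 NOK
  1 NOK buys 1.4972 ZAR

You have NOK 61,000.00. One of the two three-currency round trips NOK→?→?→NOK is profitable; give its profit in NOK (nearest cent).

Profitable loop is NOK → ZAR → MXN → NOK:
NOK 61,000.00 × 1.4972 = ZAR 91,329.20
ZAR 91,329.20 ÷ 0.95663 = MXN 95,469.72
MXN 95,469.72 × 0.65910 = NOK 62,924.09
Profit = NOK 62,924.09 − NOK 61,000.00

Profit: NOK 1,924.09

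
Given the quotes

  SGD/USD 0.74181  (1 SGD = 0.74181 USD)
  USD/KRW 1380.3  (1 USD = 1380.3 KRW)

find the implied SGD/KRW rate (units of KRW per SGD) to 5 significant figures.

SGD/KRW = 1023.9

1 SGD × 0.74181 = 0.74181 USD
0.74181 USD × 1380.3 = 1023.92 KRW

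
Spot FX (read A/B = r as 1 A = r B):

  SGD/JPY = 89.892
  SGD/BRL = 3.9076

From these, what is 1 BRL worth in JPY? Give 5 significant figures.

BRL/JPY = 23.004

1 BRL ÷ 3.9076 = 0.255912 SGD
0.255912 SGD × 89.892 = 23.0044 JPY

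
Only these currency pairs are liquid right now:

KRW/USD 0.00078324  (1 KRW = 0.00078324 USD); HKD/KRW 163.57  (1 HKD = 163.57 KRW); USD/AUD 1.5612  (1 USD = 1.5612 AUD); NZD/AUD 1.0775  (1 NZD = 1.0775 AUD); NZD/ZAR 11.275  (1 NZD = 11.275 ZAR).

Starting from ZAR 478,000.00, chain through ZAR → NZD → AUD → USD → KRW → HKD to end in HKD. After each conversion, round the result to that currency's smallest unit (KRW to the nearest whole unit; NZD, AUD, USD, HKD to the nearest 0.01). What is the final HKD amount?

ZAR 478,000.00 ÷ 11.275 = NZD 42,394.68
NZD 42,394.68 × 1.0775 = AUD 45,680.27
AUD 45,680.27 ÷ 1.5612 = USD 29,259.72
USD 29,259.72 ÷ 0.00078324 = KRW 37,357,285
KRW 37,357,285 ÷ 163.57 = HKD 228,387.14

HKD 228,387.14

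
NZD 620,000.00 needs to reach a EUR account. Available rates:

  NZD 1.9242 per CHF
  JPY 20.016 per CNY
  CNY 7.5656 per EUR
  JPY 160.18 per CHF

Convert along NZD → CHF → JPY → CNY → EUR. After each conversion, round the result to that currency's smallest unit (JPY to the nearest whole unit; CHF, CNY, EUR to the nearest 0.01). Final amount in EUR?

EUR 340,823.16

NZD 620,000.00 ÷ 1.9242 = CHF 322,211.83
CHF 322,211.83 × 160.18 = JPY 51,611,891
JPY 51,611,891 ÷ 20.016 = CNY 2,578,531.72
CNY 2,578,531.72 ÷ 7.5656 = EUR 340,823.16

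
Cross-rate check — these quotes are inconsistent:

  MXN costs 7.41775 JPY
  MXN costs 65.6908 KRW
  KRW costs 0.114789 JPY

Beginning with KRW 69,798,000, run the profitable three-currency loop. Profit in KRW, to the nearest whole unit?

Profit: KRW 1,155,792

Profitable loop is KRW → JPY → MXN → KRW:
KRW 69,798,000 × 0.114789 = JPY 8,012,043
JPY 8,012,043 ÷ 7.41775 = MXN 1,080,117.64
MXN 1,080,117.64 × 65.6908 = KRW 70,953,792
Profit = KRW 70,953,792 − KRW 69,798,000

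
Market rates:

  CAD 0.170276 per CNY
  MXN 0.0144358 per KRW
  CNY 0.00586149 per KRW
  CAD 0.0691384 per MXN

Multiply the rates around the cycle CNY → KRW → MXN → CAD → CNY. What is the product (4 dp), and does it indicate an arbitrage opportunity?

Around CNY → KRW → MXN → CAD → CNY: 1 ÷ 0.00586149 × 0.0144358 × 0.0691384 ÷ 0.170276 = 0.999997
Product ≈ 1 (deviation 0.000%, within rounding noise).

1.0000 (no arbitrage)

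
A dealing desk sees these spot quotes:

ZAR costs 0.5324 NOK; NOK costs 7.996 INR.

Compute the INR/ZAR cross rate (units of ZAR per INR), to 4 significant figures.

1 INR ÷ 7.996 = 0.125063 NOK
0.125063 NOK ÷ 0.5324 = 0.234903 ZAR

INR/ZAR = 0.2349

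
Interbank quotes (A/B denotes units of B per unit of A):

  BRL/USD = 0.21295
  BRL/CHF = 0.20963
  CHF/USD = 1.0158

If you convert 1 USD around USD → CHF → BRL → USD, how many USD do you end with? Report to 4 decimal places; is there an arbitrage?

Around USD → CHF → BRL → USD: 1 ÷ 1.0158 ÷ 0.20963 × 0.21295 = 1.000037
Product ≈ 1 (deviation 0.004%, within rounding noise).

1.0000 (no arbitrage)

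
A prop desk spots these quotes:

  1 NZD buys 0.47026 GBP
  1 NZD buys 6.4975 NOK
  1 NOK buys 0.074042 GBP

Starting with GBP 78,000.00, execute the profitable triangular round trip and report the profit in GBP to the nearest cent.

Profit: GBP 1,795.98

Profitable loop is GBP → NZD → NOK → GBP:
GBP 78,000.00 ÷ 0.47026 = NZD 165,865.69
NZD 165,865.69 × 6.4975 = NOK 1,077,712.33
NOK 1,077,712.33 × 0.074042 = GBP 79,795.98
Profit = GBP 79,795.98 − GBP 78,000.00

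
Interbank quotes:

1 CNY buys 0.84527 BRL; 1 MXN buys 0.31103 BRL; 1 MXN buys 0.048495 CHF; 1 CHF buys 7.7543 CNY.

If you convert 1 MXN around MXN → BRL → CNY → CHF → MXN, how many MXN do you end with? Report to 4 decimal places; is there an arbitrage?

0.9785 (arbitrage exists)

Around MXN → BRL → CNY → CHF → MXN: 1 × 0.31103 ÷ 0.84527 ÷ 7.7543 ÷ 0.048495 = 0.978514
Product < 1; profitable direction is MXN → CHF → CNY → BRL → MXN.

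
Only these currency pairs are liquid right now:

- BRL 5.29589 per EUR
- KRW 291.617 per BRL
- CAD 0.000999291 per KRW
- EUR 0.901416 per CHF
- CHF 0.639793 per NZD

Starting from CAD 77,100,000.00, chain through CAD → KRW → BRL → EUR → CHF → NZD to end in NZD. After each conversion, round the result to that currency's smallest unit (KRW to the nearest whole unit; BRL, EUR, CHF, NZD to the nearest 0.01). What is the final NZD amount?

NZD 86,625,521.41

CAD 77,100,000.00 ÷ 0.000999291 = KRW 77,154,702,684
KRW 77,154,702,684 ÷ 291.617 = BRL 264,575,462.62
BRL 264,575,462.62 ÷ 5.29589 = EUR 49,958,640.12
EUR 49,958,640.12 ÷ 0.901416 = CHF 55,422,402.22
CHF 55,422,402.22 ÷ 0.639793 = NZD 86,625,521.41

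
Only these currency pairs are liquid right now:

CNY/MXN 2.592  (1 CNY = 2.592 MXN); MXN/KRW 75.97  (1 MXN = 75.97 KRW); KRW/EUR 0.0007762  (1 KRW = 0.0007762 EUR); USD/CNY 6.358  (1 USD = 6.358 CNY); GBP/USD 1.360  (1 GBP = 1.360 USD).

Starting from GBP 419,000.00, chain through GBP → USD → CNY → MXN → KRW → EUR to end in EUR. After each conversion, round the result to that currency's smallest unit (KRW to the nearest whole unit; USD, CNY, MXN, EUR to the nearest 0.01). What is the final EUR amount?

GBP 419,000.00 × 1.360 = USD 569,840.00
USD 569,840.00 × 6.358 = CNY 3,623,042.72
CNY 3,623,042.72 × 2.592 = MXN 9,390,926.73
MXN 9,390,926.73 × 75.97 = KRW 713,428,704
KRW 713,428,704 × 0.0007762 = EUR 553,763.36

EUR 553,763.36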